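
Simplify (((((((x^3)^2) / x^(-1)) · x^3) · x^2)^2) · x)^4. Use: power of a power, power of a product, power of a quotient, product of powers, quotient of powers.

x^100

(((((((x^3)^2) / x^(-1)) · x^3) · x^2)^2) · x)^4
= (((((((x^3)^2) / x^(-1)) · x^3) · x^2)^2)^4) · (x^4)    [power of a product]
= ((((((x^3)^2) / x^(-1)) · x^3) · x^2)^8) · (x^4)    [power of a power]
= ((((((x^3)^2) / x^(-1)) · x^3)^8) · ((x^2)^8)) · (x^4)    [power of a product]
= ((((((x^3)^2) / x^(-1))^8) · ((x^3)^8)) · ((x^2)^8)) · (x^4)    [power of a product]
= ((((((x^3)^2)^8) / ((x^(-1))^8)) · ((x^3)^8)) · ((x^2)^8)) · (x^4)    [power of a quotient]
= (((((x^3)^16) / ((x^(-1))^8)) · ((x^3)^8)) · ((x^2)^8)) · (x^4)    [power of a power]
= (((x^48 / ((x^(-1))^8)) · ((x^3)^8)) · ((x^2)^8)) · (x^4)    [power of a power]
= (((x^48 / x^(-8)) · ((x^3)^8)) · ((x^2)^8)) · (x^4)    [power of a power]
= ((x^56 · ((x^3)^8)) · ((x^2)^8)) · (x^4)    [quotient of powers]
= ((x^56 · x^24) · ((x^2)^8)) · (x^4)    [power of a power]
= (x^80 · ((x^2)^8)) · (x^4)    [product of powers]
= (x^80 · x^16) · (x^4)    [power of a power]
= x^96 · (x^4)    [product of powers]
= x^100    [product of powers]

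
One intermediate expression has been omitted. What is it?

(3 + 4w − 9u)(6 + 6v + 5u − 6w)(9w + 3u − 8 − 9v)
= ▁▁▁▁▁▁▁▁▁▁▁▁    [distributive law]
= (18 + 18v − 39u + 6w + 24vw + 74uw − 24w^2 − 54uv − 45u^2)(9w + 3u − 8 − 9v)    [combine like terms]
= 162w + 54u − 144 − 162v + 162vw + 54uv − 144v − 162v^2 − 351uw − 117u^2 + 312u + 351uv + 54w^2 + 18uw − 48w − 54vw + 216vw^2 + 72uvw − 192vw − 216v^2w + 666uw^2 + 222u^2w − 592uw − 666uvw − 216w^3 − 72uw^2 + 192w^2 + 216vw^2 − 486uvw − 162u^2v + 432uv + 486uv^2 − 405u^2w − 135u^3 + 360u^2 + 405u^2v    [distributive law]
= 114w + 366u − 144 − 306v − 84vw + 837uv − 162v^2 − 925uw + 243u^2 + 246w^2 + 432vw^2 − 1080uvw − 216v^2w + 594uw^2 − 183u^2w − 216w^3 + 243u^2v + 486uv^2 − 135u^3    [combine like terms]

By distributive law:

(18 + 18v + 15u − 18w + 24w + 24vw + 20uw − 24w^2 − 54u − 54uv − 45u^2 + 54uw)(9w + 3u − 8 − 9v)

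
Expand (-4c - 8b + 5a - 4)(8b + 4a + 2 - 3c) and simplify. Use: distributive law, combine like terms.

(-4c - 8b + 5a - 4)(8b + 4a + 2 - 3c)
= -32bc - 16ac - 8c + 12c^2 - 64b^2 - 32ab - 16b + 24bc + 40ab + 20a^2 + 10a - 15ac - 32b - 16a - 8 + 12c    [distributive law]
= -8bc - 31ac + 4c + 12c^2 - 64b^2 + 8ab - 48b + 20a^2 - 6a - 8    [combine like terms]

-8bc - 31ac + 4c + 12c^2 - 64b^2 + 8ab - 48b + 20a^2 - 6a - 8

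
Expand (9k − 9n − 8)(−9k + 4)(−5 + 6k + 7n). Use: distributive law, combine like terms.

1053k^2 − 486k^3 − 81k^2n − 732k + 135kn + 567kn^2 − 44n − 252n^2 + 160

(9k − 9n − 8)(−9k + 4)(−5 + 6k + 7n)
= (−81k^2 + 36k + 81kn − 36n + 72k − 32)(−5 + 6k + 7n)    [distributive law]
= (−81k^2 + 108k + 81kn − 36n − 32)(−5 + 6k + 7n)    [combine like terms]
= 405k^2 − 486k^3 − 567k^2n − 540k + 648k^2 + 756kn − 405kn + 486k^2n + 567kn^2 + 180n − 216kn − 252n^2 + 160 − 192k − 224n    [distributive law]
= 1053k^2 − 486k^3 − 81k^2n − 732k + 135kn + 567kn^2 − 44n − 252n^2 + 160    [combine like terms]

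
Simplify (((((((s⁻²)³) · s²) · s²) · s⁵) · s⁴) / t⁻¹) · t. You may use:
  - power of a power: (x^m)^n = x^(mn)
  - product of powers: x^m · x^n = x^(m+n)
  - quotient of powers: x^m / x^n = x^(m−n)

(((((((s⁻²)³) · s²) · s²) · s⁵) · s⁴) / t⁻¹) · t
= (((((s⁻⁶ · s²) · s²) · s⁵) · s⁴) / t⁻¹) · t    [power of a power]
= ((((s⁻⁴ · s²) · s⁵) · s⁴) / t⁻¹) · t    [product of powers]
= (((s⁻² · s⁵) · s⁴) / t⁻¹) · t    [product of powers]
= ((s³ · s⁴) / t⁻¹) · t    [product of powers]
= (s⁷ / t⁻¹) · t    [product of powers]
= s⁷·t²    [quotient of powers]

s⁷·t²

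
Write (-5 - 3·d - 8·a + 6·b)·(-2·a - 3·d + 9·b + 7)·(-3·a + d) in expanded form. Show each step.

138·a² - 28·a·d - 6·d² + 9·a·b - 3·b·d + 105·a - 35·d - 74·a²·d + 3·a·d² + 9·d³ + 51·a·b·d - 45·b·d² - 48·a³ + 252·a²·b - 162·a·b² + 54·b²·d

(-5 - 3·d - 8·a + 6·b)·(-2·a - 3·d + 9·b + 7)·(-3·a + d)
= (10·a + 15·d - 45·b - 35 + 6·a·d + 9·d² - 27·b·d - 21·d + 16·a² + 24·a·d - 72·a·b - 56·a - 12·a·b - 18·b·d + 54·b² + 42·b)·(-3·a + d)    [distributive law]
= (-46·a - 6·d - 3·b - 35 + 30·a·d + 9·d² - 45·b·d + 16·a² - 84·a·b + 54·b²)·(-3·a + d)    [combine like terms]
= 138·a² - 46·a·d + 18·a·d - 6·d² + 9·a·b - 3·b·d + 105·a - 35·d - 90·a²·d + 30·a·d² - 27·a·d² + 9·d³ + 135·a·b·d - 45·b·d² - 48·a³ + 16·a²·d + 252·a²·b - 84·a·b·d - 162·a·b² + 54·b²·d    [distributive law]
= 138·a² - 28·a·d - 6·d² + 9·a·b - 3·b·d + 105·a - 35·d - 74·a²·d + 3·a·d² + 9·d³ + 51·a·b·d - 45·b·d² - 48·a³ + 252·a²·b - 162·a·b² + 54·b²·d    [combine like terms]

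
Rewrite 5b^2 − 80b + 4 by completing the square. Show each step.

5(b − 8)^2 − 316

5b^2 − 80b + 4
= 5(b^2 − 16b) + 4    [factor out 5 from the b-terms]
= 5(b^2 − 16b + 64 − 64) + 4    [add and subtract 64 inside the bracket]
= 5(b − 8)^2 − 320 + 4    [perfect-square identity]
= 5(b − 8)^2 − 316    [combine constants]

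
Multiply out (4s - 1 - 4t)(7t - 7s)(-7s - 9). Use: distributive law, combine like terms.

(4s - 1 - 4t)(7t - 7s)(-7s - 9)
= (28st - 28s^2 - 7t + 7s - 28t^2 + 28st)(-7s - 9)    [distributive law]
= (56st - 28s^2 - 7t + 7s - 28t^2)(-7s - 9)    [combine like terms]
= -392s^2t - 504st + 196s^3 + 252s^2 + 49st + 63t - 49s^2 - 63s + 196st^2 + 252t^2    [distributive law]
= -392s^2t - 455st + 196s^3 + 203s^2 + 63t - 63s + 196st^2 + 252t^2    [combine like terms]

-392s^2t - 455st + 196s^3 + 203s^2 + 63t - 63s + 196st^2 + 252t^2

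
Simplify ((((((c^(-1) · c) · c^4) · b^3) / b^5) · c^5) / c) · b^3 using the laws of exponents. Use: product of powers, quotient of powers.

bc^8

((((((c^(-1) · c) · c^4) · b^3) / b^5) · c^5) / c) · b^3
= (((((c^0 · c^4) · b^3) / b^5) · c^5) / c) · b^3    [product of powers]
= ((((c^4 · b^3) / b^5) · c^5) / c) · b^3    [product of powers]
= bc^8    [quotient of powers; product of powers]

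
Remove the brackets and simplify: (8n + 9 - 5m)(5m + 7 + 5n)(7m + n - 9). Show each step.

(8n + 9 - 5m)(5m + 7 + 5n)(7m + n - 9)
= (40mn + 56n + 40n^2 + 45m + 63 + 45n - 25m^2 - 35m - 25mn)(7m + n - 9)    [distributive law]
= (15mn + 101n + 40n^2 + 10m + 63 - 25m^2)(7m + n - 9)    [combine like terms]
= 105m^2n + 15mn^2 - 135mn + 707mn + 101n^2 - 909n + 280mn^2 + 40n^3 - 360n^2 + 70m^2 + 10mn - 90m + 441m + 63n - 567 - 175m^3 - 25m^2n + 225m^2    [distributive law]
= 80m^2n + 295mn^2 + 582mn - 259n^2 - 846n + 40n^3 + 295m^2 + 351m - 567 - 175m^3    [combine like terms]

80m^2n + 295mn^2 + 582mn - 259n^2 - 846n + 40n^3 + 295m^2 + 351m - 567 - 175m^3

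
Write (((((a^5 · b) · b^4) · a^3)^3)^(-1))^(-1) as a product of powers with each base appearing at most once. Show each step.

a^24b^15

(((((a^5 · b) · b^4) · a^3)^3)^(-1))^(-1)
= ((((a^5 · b) · b^4) · a^3)^3)^1    [power of a power]
= (((a^5 · b) · b^4) · a^3)^3    [power of a power]
= (((a^5 · b) · b^4)^3) · ((a^3)^3)    [power of a product]
= (((a^5 · b)^3) · ((b^4)^3)) · ((a^3)^3)    [power of a product]
= ((((a^5)^3) · (b^3)) · ((b^4)^3)) · ((a^3)^3)    [power of a product]
= ((a^15 · (b^3)) · ((b^4)^3)) · ((a^3)^3)    [power of a power]
= ((a^15 · b^3) · b^12) · ((a^3)^3)    [power of a power]
= ((a^15 · b^3) · b^12) · a^9    [power of a power]
= a^24b^15    [product of powers]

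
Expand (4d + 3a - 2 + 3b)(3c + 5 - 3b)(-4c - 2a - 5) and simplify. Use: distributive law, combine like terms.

-48c²d - 24acd - 140cd - 40ad - 100d + 48bcd + 24abd + 60bd - 36ac² - 18a²c - 93ac - 30a² - 55a + 18abc + 18a²b + 3ab + 24c² + 70c + 50 - 129bc - 105b - 36bc² + 36b²c + 18ab² + 45b²

(4d + 3a - 2 + 3b)(3c + 5 - 3b)(-4c - 2a - 5)
= (12cd + 20d - 12bd + 9ac + 15a - 9ab - 6c - 10 + 6b + 9bc + 15b - 9b²)(-4c - 2a - 5)    [distributive law]
= (12cd + 20d - 12bd + 9ac + 15a - 9ab - 6c - 10 + 21b + 9bc - 9b²)(-4c - 2a - 5)    [combine like terms]
= -48c²d - 24acd - 60cd - 80cd - 40ad - 100d + 48bcd + 24abd + 60bd - 36ac² - 18a²c - 45ac - 60ac - 30a² - 75a + 36abc + 18a²b + 45ab + 24c² + 12ac + 30c + 40c + 20a + 50 - 84bc - 42ab - 105b - 36bc² - 18abc - 45bc + 36b²c + 18ab² + 45b²    [distributive law]
= -48c²d - 24acd - 140cd - 40ad - 100d + 48bcd + 24abd + 60bd - 36ac² - 18a²c - 93ac - 30a² - 55a + 18abc + 18a²b + 3ab + 24c² + 70c + 50 - 129bc - 105b - 36bc² + 36b²c + 18ab² + 45b²    [combine like terms]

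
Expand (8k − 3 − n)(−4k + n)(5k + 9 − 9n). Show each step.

(8k − 3 − n)(−4k + n)(5k + 9 − 9n)
= (−32k² + 8kn + 12k − 3n + 4kn − n²)(5k + 9 − 9n)    [distributive law]
= (−32k² + 12kn + 12k − 3n − n²)(5k + 9 − 9n)    [combine like terms]
= −160k³ − 288k² + 288k²n + 60k²n + 108kn − 108kn² + 60k² + 108k − 108kn − 15kn − 27n + 27n² − 5kn² − 9n² + 9n³    [distributive law]
= −160k³ − 228k² + 348k²n − 15kn − 113kn² + 108k − 27n + 18n² + 9n³    [combine like terms]

−160k³ − 228k² + 348k²n − 15kn − 113kn² + 108k − 27n + 18n² + 9n³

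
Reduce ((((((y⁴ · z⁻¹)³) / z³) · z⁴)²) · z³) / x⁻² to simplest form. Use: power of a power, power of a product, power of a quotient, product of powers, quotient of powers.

((((((y⁴ · z⁻¹)³) / z³) · z⁴)²) · z³) / x⁻²
= ((((((y⁴ · z⁻¹)³) / z³)²) · ((z⁴)²)) · z³) / x⁻²    [power of a product]
= ((((((y⁴ · z⁻¹)³)²) / ((z³)²)) · ((z⁴)²)) · z³) / x⁻²    [power of a quotient]
= (((((y⁴ · z⁻¹)⁶) / ((z³)²)) · ((z⁴)²)) · z³) / x⁻²    [power of a power]
= ((((((y⁴)⁶) · ((z⁻¹)⁶)) / ((z³)²)) · ((z⁴)²)) · z³) / x⁻²    [power of a product]
= ((((y²⁴ · ((z⁻¹)⁶)) / ((z³)²)) · ((z⁴)²)) · z³) / x⁻²    [power of a power]
= ((((y²⁴ · z⁻⁶) / ((z³)²)) · ((z⁴)²)) · z³) / x⁻²    [power of a power]
= ((((y²⁴ · z⁻⁶) / z⁶) · ((z⁴)²)) · z³) / x⁻²    [power of a power]
= ((((y²⁴ · z⁻⁶) / z⁶) · z⁸) · z³) / x⁻²    [power of a power]
= x²y²⁴z⁻¹    [quotient of powers; product of powers]

x²y²⁴z⁻¹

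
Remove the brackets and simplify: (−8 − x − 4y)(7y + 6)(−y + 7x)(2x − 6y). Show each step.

(−8 − x − 4y)(7y + 6)(−y + 7x)(2x − 6y)
= (−56y − 48 − 7xy − 6x − 28y^2 − 24y)(−y + 7x)(2x − 6y)    [distributive law]
= (−80y − 48 − 7xy − 6x − 28y^2)(−y + 7x)(2x − 6y)    [combine like terms]
= (80y^2 − 560xy + 48y − 336x + 7xy^2 − 49x^2y + 6xy − 42x^2 + 28y^3 − 196xy^2)(2x − 6y)    [distributive law]
= (80y^2 − 554xy + 48y − 336x − 189xy^2 − 49x^2y − 42x^2 + 28y^3)(2x − 6y)    [combine like terms]
= 160xy^2 − 480y^3 − 1108x^2y + 3324xy^2 + 96xy − 288y^2 − 672x^2 + 2016xy − 378x^2y^2 + 1134xy^3 − 98x^3y + 294x^2y^2 − 84x^3 + 252x^2y + 56xy^3 − 168y^4    [distributive law]
= 3484xy^2 − 480y^3 − 856x^2y + 2112xy − 288y^2 − 672x^2 − 84x^2y^2 + 1190xy^3 − 98x^3y − 84x^3 − 168y^4    [combine like terms]

3484xy^2 − 480y^3 − 856x^2y + 2112xy − 288y^2 − 672x^2 − 84x^2y^2 + 1190xy^3 − 98x^3y − 84x^3 − 168y^4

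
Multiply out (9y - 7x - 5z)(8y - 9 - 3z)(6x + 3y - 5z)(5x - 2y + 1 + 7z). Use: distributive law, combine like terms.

(9y - 7x - 5z)(8y - 9 - 3z)(6x + 3y - 5z)(5x - 2y + 1 + 7z)
= (72y^2 - 81y - 27yz - 56xy + 63x + 21xz - 40yz + 45z + 15z^2)(6x + 3y - 5z)(5x - 2y + 1 + 7z)    [distributive law]
= (72y^2 - 81y - 67yz - 56xy + 63x + 21xz + 45z + 15z^2)(6x + 3y - 5z)(5x - 2y + 1 + 7z)    [combine like terms]
= (432xy^2 + 216y^3 - 360y^2z - 486xy - 243y^2 + 405yz - 402xyz - 201y^2z + 335yz^2 - 336x^2y - 168xy^2 + 280xyz + 378x^2 + 189xy - 315xz + 126x^2z + 63xyz - 105xz^2 + 270xz + 135yz - 225z^2 + 90xz^2 + 45yz^2 - 75z^3)(5x - 2y + 1 + 7z)    [distributive law]
= (264xy^2 + 216y^3 - 561y^2z - 297xy - 243y^2 + 540yz - 59xyz + 380yz^2 - 336x^2y + 378x^2 - 45xz + 126x^2z - 15xz^2 - 225z^2 - 75z^3)(5x - 2y + 1 + 7z)    [combine like terms]
= 1320x^2y^2 - 528xy^3 + 264xy^2 + 1848xy^2z + 1080xy^3 - 432y^4 + 216y^3 + 1512y^3z - 2805xy^2z + 1122y^3z - 561y^2z - 3927y^2z^2 - 1485x^2y + 594xy^2 - 297xy - 2079xyz - 1215xy^2 + 486y^3 - 243y^2 - 1701y^2z + 2700xyz - 1080y^2z + 540yz + 3780yz^2 - 295x^2yz + 118xy^2z - 59xyz - 413xyz^2 + 1900xyz^2 - 760y^2z^2 + 380yz^2 + 2660yz^3 - 1680x^3y + 672x^2y^2 - 336x^2y - 2352x^2yz + 1890x^3 - 756x^2y + 378x^2 + 2646x^2z - 225x^2z + 90xyz - 45xz - 315xz^2 + 630x^3z - 252x^2yz + 126x^2z + 882x^2z^2 - 75x^2z^2 + 30xyz^2 - 15xz^2 - 105xz^3 - 1125xz^2 + 450yz^2 - 225z^2 - 1575z^3 - 375xz^3 + 150yz^3 - 75z^3 - 525z^4    [distributive law]
= 1992x^2y^2 + 552xy^3 - 357xy^2 - 839xy^2z - 432y^4 + 702y^3 + 2634y^3z - 3342y^2z - 4687y^2z^2 - 2577x^2y - 297xy + 652xyz - 243y^2 + 540yz + 4610yz^2 - 2899x^2yz + 1517xyz^2 + 2810yz^3 - 1680x^3y + 1890x^3 + 378x^2 + 2547x^2z - 45xz - 1455xz^2 + 630x^3z + 807x^2z^2 - 480xz^3 - 225z^2 - 1650z^3 - 525z^4    [combine like terms]

1992x^2y^2 + 552xy^3 - 357xy^2 - 839xy^2z - 432y^4 + 702y^3 + 2634y^3z - 3342y^2z - 4687y^2z^2 - 2577x^2y - 297xy + 652xyz - 243y^2 + 540yz + 4610yz^2 - 2899x^2yz + 1517xyz^2 + 2810yz^3 - 1680x^3y + 1890x^3 + 378x^2 + 2547x^2z - 45xz - 1455xz^2 + 630x^3z + 807x^2z^2 - 480xz^3 - 225z^2 - 1650z^3 - 525z^4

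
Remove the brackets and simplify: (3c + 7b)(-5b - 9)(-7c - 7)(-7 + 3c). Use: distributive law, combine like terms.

903bc^2 + 315bc^3 - 2499bc - 756c^2 + 567c^3 - 1323c - 980b^2c + 735b^2c^2 - 1715b^2 - 3087b

(3c + 7b)(-5b - 9)(-7c - 7)(-7 + 3c)
= (-15bc - 27c - 35b^2 - 63b)(-7c - 7)(-7 + 3c)    [distributive law]
= (105bc^2 + 105bc + 189c^2 + 189c + 245b^2c + 245b^2 + 441bc + 441b)(-7 + 3c)    [distributive law]
= (105bc^2 + 546bc + 189c^2 + 189c + 245b^2c + 245b^2 + 441b)(-7 + 3c)    [combine like terms]
= -735bc^2 + 315bc^3 - 3822bc + 1638bc^2 - 1323c^2 + 567c^3 - 1323c + 567c^2 - 1715b^2c + 735b^2c^2 - 1715b^2 + 735b^2c - 3087b + 1323bc    [distributive law]
= 903bc^2 + 315bc^3 - 2499bc - 756c^2 + 567c^3 - 1323c - 980b^2c + 735b^2c^2 - 1715b^2 - 3087b    [combine like terms]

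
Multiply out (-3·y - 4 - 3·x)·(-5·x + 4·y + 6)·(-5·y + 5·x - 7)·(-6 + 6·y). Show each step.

(-3·y - 4 - 3·x)·(-5·x + 4·y + 6)·(-5·y + 5·x - 7)·(-6 + 6·y)
= (15·x·y - 12·y^2 - 18·y + 20·x - 16·y - 24 + 15·x^2 - 12·x·y - 18·x)·(-5·y + 5·x - 7)·(-6 + 6·y)    [distributive law]
= (3·x·y - 12·y^2 - 34·y + 2·x - 24 + 15·x^2)·(-5·y + 5·x - 7)·(-6 + 6·y)    [combine like terms]
= (-15·x·y^2 + 15·x^2·y - 21·x·y + 60·y^3 - 60·x·y^2 + 84·y^2 + 170·y^2 - 170·x·y + 238·y - 10·x·y + 10·x^2 - 14·x + 120·y - 120·x + 168 - 75·x^2·y + 75·x^3 - 105·x^2)·(-6 + 6·y)    [distributive law]
= (-75·x·y^2 - 60·x^2·y - 201·x·y + 60·y^3 + 254·y^2 + 358·y - 95·x^2 - 134·x + 168 + 75·x^3)·(-6 + 6·y)    [combine like terms]
= 450·x·y^2 - 450·x·y^3 + 360·x^2·y - 360·x^2·y^2 + 1206·x·y - 1206·x·y^2 - 360·y^3 + 360·y^4 - 1524·y^2 + 1524·y^3 - 2148·y + 2148·y^2 + 570·x^2 - 570·x^2·y + 804·x - 804·x·y - 1008 + 1008·y - 450·x^3 + 450·x^3·y    [distributive law]
= -756·x·y^2 - 450·x·y^3 - 210·x^2·y - 360·x^2·y^2 + 402·x·y + 1164·y^3 + 360·y^4 + 624·y^2 - 1140·y + 570·x^2 + 804·x - 1008 - 450·x^3 + 450·x^3·y    [combine like terms]

-756·x·y^2 - 450·x·y^3 - 210·x^2·y - 360·x^2·y^2 + 402·x·y + 1164·y^3 + 360·y^4 + 624·y^2 - 1140·y + 570·x^2 + 804·x - 1008 - 450·x^3 + 450·x^3·y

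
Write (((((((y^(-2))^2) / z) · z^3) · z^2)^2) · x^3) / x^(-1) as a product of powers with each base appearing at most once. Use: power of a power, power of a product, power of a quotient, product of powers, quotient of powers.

x^4y^(-8)z^8

(((((((y^(-2))^2) / z) · z^3) · z^2)^2) · x^3) / x^(-1)
= (((((((y^(-2))^2) / z) · z^3)^2) · ((z^2)^2)) · x^3) / x^(-1)    [power of a product]
= (((((((y^(-2))^2) / z)^2) · ((z^3)^2)) · ((z^2)^2)) · x^3) / x^(-1)    [power of a product]
= (((((((y^(-2))^2)^2) / (z^2)) · ((z^3)^2)) · ((z^2)^2)) · x^3) / x^(-1)    [power of a quotient]
= ((((((y^(-2))^4) / (z^2)) · ((z^3)^2)) · ((z^2)^2)) · x^3) / x^(-1)    [power of a power]
= ((((y^(-8) / (z^2)) · ((z^3)^2)) · ((z^2)^2)) · x^3) / x^(-1)    [power of a power]
= ((((y^(-8) / z^2) · z^6) · ((z^2)^2)) · x^3) / x^(-1)    [power of a power]
= ((((y^(-8) / z^2) · z^6) · z^4) · x^3) / x^(-1)    [power of a power]
= x^4y^(-8)z^8    [quotient of powers; product of powers]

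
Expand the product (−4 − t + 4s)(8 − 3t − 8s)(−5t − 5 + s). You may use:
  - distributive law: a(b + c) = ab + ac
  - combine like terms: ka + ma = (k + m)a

140t + 160 − 352s − 35t^2 − 296st + 224s^2 − 15t^3 + 23st^2 + 156s^2t − 32s^3

(−4 − t + 4s)(8 − 3t − 8s)(−5t − 5 + s)
= (−32 + 12t + 32s − 8t + 3t^2 + 8st + 32s − 12st − 32s^2)(−5t − 5 + s)    [distributive law]
= (−32 + 4t + 64s + 3t^2 − 4st − 32s^2)(−5t − 5 + s)    [combine like terms]
= 160t + 160 − 32s − 20t^2 − 20t + 4st − 320st − 320s + 64s^2 − 15t^3 − 15t^2 + 3st^2 + 20st^2 + 20st − 4s^2t + 160s^2t + 160s^2 − 32s^3    [distributive law]
= 140t + 160 − 352s − 35t^2 − 296st + 224s^2 − 15t^3 + 23st^2 + 156s^2t − 32s^3    [combine like terms]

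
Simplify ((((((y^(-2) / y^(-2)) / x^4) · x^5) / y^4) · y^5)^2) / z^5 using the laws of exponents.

((((((y^(-2) / y^(-2)) / x^4) · x^5) / y^4) · y^5)^2) / z^5
= ((((((y^(-2) / y^(-2)) / x^4) · x^5) / y^4)^2) · ((y^5)^2)) / z^5    [power of a product]
= ((((((y^(-2) / y^(-2)) / x^4) · x^5)^2) / ((y^4)^2)) · ((y^5)^2)) / z^5    [power of a quotient]
= ((((((y^(-2) / y^(-2)) / x^4)^2) · ((x^5)^2)) / ((y^4)^2)) · ((y^5)^2)) / z^5    [power of a product]
= ((((((y^(-2) / y^(-2))^2) / ((x^4)^2)) · ((x^5)^2)) / ((y^4)^2)) · ((y^5)^2)) / z^5    [power of a quotient]
= (((((((y^(-2))^2) / ((y^(-2))^2)) / ((x^4)^2)) · ((x^5)^2)) / ((y^4)^2)) · ((y^5)^2)) / z^5    [power of a quotient]
= (((((y^(-4) / ((y^(-2))^2)) / ((x^4)^2)) · ((x^5)^2)) / ((y^4)^2)) · ((y^5)^2)) / z^5    [power of a power]
= (((((y^(-4) / y^(-4)) / ((x^4)^2)) · ((x^5)^2)) / ((y^4)^2)) · ((y^5)^2)) / z^5    [power of a power]
= ((((y^0 / ((x^4)^2)) · ((x^5)^2)) / ((y^4)^2)) · ((y^5)^2)) / z^5    [quotient of powers]
= ((((y^0 / x^8) · ((x^5)^2)) / ((y^4)^2)) · ((y^5)^2)) / z^5    [power of a power]
= ((((y^0 / x^8) · x^10) / ((y^4)^2)) · ((y^5)^2)) / z^5    [power of a power]
= ((((y^0 / x^8) · x^10) / y^8) · ((y^5)^2)) / z^5    [power of a power]
= ((((y^0 / x^8) · x^10) / y^8) · y^10) / z^5    [power of a power]
= x^2y^2z^(-5)    [quotient of powers; product of powers]

x^2y^2z^(-5)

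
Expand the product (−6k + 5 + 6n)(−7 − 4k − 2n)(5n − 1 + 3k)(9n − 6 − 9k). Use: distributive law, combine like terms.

(−6k + 5 + 6n)(−7 − 4k − 2n)(5n − 1 + 3k)(9n − 6 − 9k)
= (42k + 24k^2 + 12kn − 35 − 20k − 10n − 42n − 24kn − 12n^2)(5n − 1 + 3k)(9n − 6 − 9k)    [distributive law]
= (22k + 24k^2 − 12kn − 35 − 52n − 12n^2)(5n − 1 + 3k)(9n − 6 − 9k)    [combine like terms]
= (110kn − 22k + 66k^2 + 120k^2n − 24k^2 + 72k^3 − 60kn^2 + 12kn − 36k^2n − 175n + 35 − 105k − 260n^2 + 52n − 156kn − 60n^3 + 12n^2 − 36kn^2)(9n − 6 − 9k)    [distributive law]
= (−34kn − 127k + 42k^2 + 84k^2n + 72k^3 − 96kn^2 − 123n + 35 − 248n^2 − 60n^3)(9n − 6 − 9k)    [combine like terms]
= −306kn^2 + 204kn + 306k^2n − 1143kn + 762k + 1143k^2 + 378k^2n − 252k^2 − 378k^3 + 756k^2n^2 − 504k^2n − 756k^3n + 648k^3n − 432k^3 − 648k^4 − 864kn^3 + 576kn^2 + 864k^2n^2 − 1107n^2 + 738n + 1107kn + 315n − 210 − 315k − 2232n^3 + 1488n^2 + 2232kn^2 − 540n^4 + 360n^3 + 540kn^3    [distributive law]
= 2502kn^2 + 168kn + 180k^2n + 447k + 891k^2 − 810k^3 + 1620k^2n^2 − 108k^3n − 648k^4 − 324kn^3 + 381n^2 + 1053n − 210 − 1872n^3 − 540n^4    [combine like terms]

2502kn^2 + 168kn + 180k^2n + 447k + 891k^2 − 810k^3 + 1620k^2n^2 − 108k^3n − 648k^4 − 324kn^3 + 381n^2 + 1053n − 210 − 1872n^3 − 540n^4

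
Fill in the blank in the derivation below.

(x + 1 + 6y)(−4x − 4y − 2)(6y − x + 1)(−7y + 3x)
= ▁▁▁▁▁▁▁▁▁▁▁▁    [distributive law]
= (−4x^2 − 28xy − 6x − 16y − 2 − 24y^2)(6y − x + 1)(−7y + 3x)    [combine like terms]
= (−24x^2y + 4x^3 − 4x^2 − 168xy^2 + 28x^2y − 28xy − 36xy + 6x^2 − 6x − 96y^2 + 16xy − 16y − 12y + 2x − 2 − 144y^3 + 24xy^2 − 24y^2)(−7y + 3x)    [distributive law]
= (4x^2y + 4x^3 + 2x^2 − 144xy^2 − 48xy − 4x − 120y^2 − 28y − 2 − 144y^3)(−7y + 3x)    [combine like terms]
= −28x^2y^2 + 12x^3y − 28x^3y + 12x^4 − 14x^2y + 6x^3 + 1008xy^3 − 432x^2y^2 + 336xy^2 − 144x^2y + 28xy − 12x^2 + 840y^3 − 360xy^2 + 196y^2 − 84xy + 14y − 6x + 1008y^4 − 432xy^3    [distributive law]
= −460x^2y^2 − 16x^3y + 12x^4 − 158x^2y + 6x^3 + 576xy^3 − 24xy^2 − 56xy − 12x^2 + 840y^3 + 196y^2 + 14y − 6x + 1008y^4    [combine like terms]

Applying distributive law to the line above:

(−4x^2 − 4xy − 2x − 4x − 4y − 2 − 24xy − 24y^2 − 12y)(6y − x + 1)(−7y + 3x)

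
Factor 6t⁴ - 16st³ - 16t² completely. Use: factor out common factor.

6t⁴ - 16st³ - 16t²
= 2(3t⁴ - 8st³ - 8t²)    [factor out 2]
= 2t²(3t² - 8st - 8)    [factor out t²]

2t²(3t² - 8st - 8)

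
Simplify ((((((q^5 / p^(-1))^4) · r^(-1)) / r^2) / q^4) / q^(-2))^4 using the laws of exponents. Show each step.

p^16q^72r^(-12)

((((((q^5 / p^(-1))^4) · r^(-1)) / r^2) / q^4) / q^(-2))^4
= ((((((q^5 / p^(-1))^4) · r^(-1)) / r^2) / q^4)^4) / ((q^(-2))^4)    [power of a quotient]
= ((((((q^5 / p^(-1))^4) · r^(-1)) / r^2)^4) / ((q^4)^4)) / ((q^(-2))^4)    [power of a quotient]
= ((((((q^5 / p^(-1))^4) · r^(-1))^4) / ((r^2)^4)) / ((q^4)^4)) / ((q^(-2))^4)    [power of a quotient]
= ((((((q^5 / p^(-1))^4)^4) · ((r^(-1))^4)) / ((r^2)^4)) / ((q^4)^4)) / ((q^(-2))^4)    [power of a product]
= (((((q^5 / p^(-1))^16) · ((r^(-1))^4)) / ((r^2)^4)) / ((q^4)^4)) / ((q^(-2))^4)    [power of a power]
= ((((((q^5)^16) / ((p^(-1))^16)) · ((r^(-1))^4)) / ((r^2)^4)) / ((q^4)^4)) / ((q^(-2))^4)    [power of a quotient]
= ((((q^80 / ((p^(-1))^16)) · ((r^(-1))^4)) / ((r^2)^4)) / ((q^4)^4)) / ((q^(-2))^4)    [power of a power]
= ((((q^80 / p^(-16)) · ((r^(-1))^4)) / ((r^2)^4)) / ((q^4)^4)) / ((q^(-2))^4)    [power of a power]
= ((((q^80 / p^(-16)) · r^(-4)) / ((r^2)^4)) / ((q^4)^4)) / ((q^(-2))^4)    [power of a power]
= ((((q^80 / p^(-16)) · r^(-4)) / r^8) / ((q^4)^4)) / ((q^(-2))^4)    [power of a power]
= ((((q^80 / p^(-16)) · r^(-4)) / r^8) / q^16) / ((q^(-2))^4)    [power of a power]
= ((((q^80 / p^(-16)) · r^(-4)) / r^8) / q^16) / q^(-8)    [power of a power]
= p^16q^72r^(-12)    [quotient of powers; product of powers]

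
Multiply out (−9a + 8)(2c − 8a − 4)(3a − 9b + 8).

−54a²c + 162abc − 96ac + 216a³ − 648a²b + 492a² + 252ab − 320a − 144bc + 128c + 288b − 256

(−9a + 8)(2c − 8a − 4)(3a − 9b + 8)
= (−18ac + 72a² + 36a + 16c − 64a − 32)(3a − 9b + 8)    [distributive law]
= (−18ac + 72a² − 28a + 16c − 32)(3a − 9b + 8)    [combine like terms]
= −54a²c + 162abc − 144ac + 216a³ − 648a²b + 576a² − 84a² + 252ab − 224a + 48ac − 144bc + 128c − 96a + 288b − 256    [distributive law]
= −54a²c + 162abc − 96ac + 216a³ − 648a²b + 492a² + 252ab − 320a − 144bc + 128c + 288b − 256    [combine like terms]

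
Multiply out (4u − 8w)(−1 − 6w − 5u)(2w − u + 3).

(4u − 8w)(−1 − 6w − 5u)(2w − u + 3)
= (−4u − 24uw − 20u^2 + 8w + 48w^2 + 40uw)(2w − u + 3)    [distributive law]
= (−4u + 16uw − 20u^2 + 8w + 48w^2)(2w − u + 3)    [combine like terms]
= −8uw + 4u^2 − 12u + 32uw^2 − 16u^2w + 48uw − 40u^2w + 20u^3 − 60u^2 + 16w^2 − 8uw + 24w + 96w^3 − 48uw^2 + 144w^2    [distributive law]
= 32uw − 56u^2 − 12u − 16uw^2 − 56u^2w + 20u^3 + 160w^2 + 24w + 96w^3    [combine like terms]

32uw − 56u^2 − 12u − 16uw^2 − 56u^2w + 20u^3 + 160w^2 + 24w + 96w^3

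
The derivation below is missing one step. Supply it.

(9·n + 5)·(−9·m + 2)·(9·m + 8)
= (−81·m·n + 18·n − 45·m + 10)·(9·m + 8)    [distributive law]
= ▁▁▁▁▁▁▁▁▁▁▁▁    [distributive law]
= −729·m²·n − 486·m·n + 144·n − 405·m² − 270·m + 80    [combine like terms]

Applying distributive law to the line above:

−729·m²·n − 648·m·n + 162·m·n + 144·n − 405·m² − 360·m + 90·m + 80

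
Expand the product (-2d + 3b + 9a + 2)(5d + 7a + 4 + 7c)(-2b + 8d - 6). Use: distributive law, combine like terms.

140bd² - 80d³ + 76d² + 106abd + 248ad² + 214ad + 2bd + 52d + 196bcd - 112cd² + 196cd - 30b²d - 42ab² - 226ab - 24b² - 88b - 42b²c - 154bc - 126a²b + 504a²d - 378a² - 300a - 126abc + 504acd - 378ac - 48 - 84c

(-2d + 3b + 9a + 2)(5d + 7a + 4 + 7c)(-2b + 8d - 6)
= (-10d² - 14ad - 8d - 14cd + 15bd + 21ab + 12b + 21bc + 45ad + 63a² + 36a + 63ac + 10d + 14a + 8 + 14c)(-2b + 8d - 6)    [distributive law]
= (-10d² + 31ad + 2d - 14cd + 15bd + 21ab + 12b + 21bc + 63a² + 50a + 63ac + 8 + 14c)(-2b + 8d - 6)    [combine like terms]
= 20bd² - 80d³ + 60d² - 62abd + 248ad² - 186ad - 4bd + 16d² - 12d + 28bcd - 112cd² + 84cd - 30b²d + 120bd² - 90bd - 42ab² + 168abd - 126ab - 24b² + 96bd - 72b - 42b²c + 168bcd - 126bc - 126a²b + 504a²d - 378a² - 100ab + 400ad - 300a - 126abc + 504acd - 378ac - 16b + 64d - 48 - 28bc + 112cd - 84c    [distributive law]
= 140bd² - 80d³ + 76d² + 106abd + 248ad² + 214ad + 2bd + 52d + 196bcd - 112cd² + 196cd - 30b²d - 42ab² - 226ab - 24b² - 88b - 42b²c - 154bc - 126a²b + 504a²d - 378a² - 300a - 126abc + 504acd - 378ac - 48 - 84c    [combine like terms]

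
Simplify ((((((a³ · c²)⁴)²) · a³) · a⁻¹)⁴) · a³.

a¹⁰⁷c⁶⁴

((((((a³ · c²)⁴)²) · a³) · a⁻¹)⁴) · a³
= ((((((a³ · c²)⁴)²) · a³)⁴) · ((a⁻¹)⁴)) · a³    [power of a product]
= ((((((a³ · c²)⁴)²)⁴) · ((a³)⁴)) · ((a⁻¹)⁴)) · a³    [power of a product]
= (((((a³ · c²)⁴)⁸) · ((a³)⁴)) · ((a⁻¹)⁴)) · a³    [power of a power]
= ((((a³ · c²)³²) · ((a³)⁴)) · ((a⁻¹)⁴)) · a³    [power of a power]
= (((((a³)³²) · ((c²)³²)) · ((a³)⁴)) · ((a⁻¹)⁴)) · a³    [power of a product]
= (((a⁹⁶ · ((c²)³²)) · ((a³)⁴)) · ((a⁻¹)⁴)) · a³    [power of a power]
= (((a⁹⁶ · c⁶⁴) · ((a³)⁴)) · ((a⁻¹)⁴)) · a³    [power of a power]
= (((a⁹⁶ · c⁶⁴) · a¹²) · ((a⁻¹)⁴)) · a³    [power of a power]
= (((a⁹⁶ · c⁶⁴) · a¹²) · a⁻⁴) · a³    [power of a power]
= a¹⁰⁷c⁶⁴    [product of powers]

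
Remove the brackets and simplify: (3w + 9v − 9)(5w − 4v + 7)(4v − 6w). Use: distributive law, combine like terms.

(3w + 9v − 9)(5w − 4v + 7)(4v − 6w)
= (15w^2 − 12vw + 21w + 45vw − 36v^2 + 63v − 45w + 36v − 63)(4v − 6w)    [distributive law]
= (15w^2 + 33vw − 24w − 36v^2 + 99v − 63)(4v − 6w)    [combine like terms]
= 60vw^2 − 90w^3 + 132v^2w − 198vw^2 − 96vw + 144w^2 − 144v^3 + 216v^2w + 396v^2 − 594vw − 252v + 378w    [distributive law]
= −138vw^2 − 90w^3 + 348v^2w − 690vw + 144w^2 − 144v^3 + 396v^2 − 252v + 378w    [combine like terms]

−138vw^2 − 90w^3 + 348v^2w − 690vw + 144w^2 − 144v^3 + 396v^2 − 252v + 378w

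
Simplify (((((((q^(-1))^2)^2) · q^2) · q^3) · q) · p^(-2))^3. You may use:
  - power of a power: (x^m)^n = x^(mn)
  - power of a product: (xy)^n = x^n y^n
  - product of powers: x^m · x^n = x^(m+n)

(((((((q^(-1))^2)^2) · q^2) · q^3) · q) · p^(-2))^3
= (((((((q^(-1))^2)^2) · q^2) · q^3) · q)^3) · ((p^(-2))^3)    [power of a product]
= (((((((q^(-1))^2)^2) · q^2) · q^3)^3) · (q^3)) · ((p^(-2))^3)    [power of a product]
= (((((((q^(-1))^2)^2) · q^2)^3) · ((q^3)^3)) · (q^3)) · ((p^(-2))^3)    [power of a product]
= (((((((q^(-1))^2)^2)^3) · ((q^2)^3)) · ((q^3)^3)) · (q^3)) · ((p^(-2))^3)    [power of a product]
= ((((((q^(-1))^2)^6) · ((q^2)^3)) · ((q^3)^3)) · (q^3)) · ((p^(-2))^3)    [power of a power]
= (((((q^(-1))^12) · ((q^2)^3)) · ((q^3)^3)) · (q^3)) · ((p^(-2))^3)    [power of a power]
= (((q^(-12) · ((q^2)^3)) · ((q^3)^3)) · (q^3)) · ((p^(-2))^3)    [power of a power]
= (((q^(-12) · q^6) · ((q^3)^3)) · (q^3)) · ((p^(-2))^3)    [power of a power]
= ((q^(-6) · ((q^3)^3)) · (q^3)) · ((p^(-2))^3)    [product of powers]
= ((q^(-6) · q^9) · (q^3)) · ((p^(-2))^3)    [power of a power]
= (q^3 · (q^3)) · ((p^(-2))^3)    [product of powers]
= q^6 · ((p^(-2))^3)    [product of powers]
= q^6 · p^(-6)    [power of a power]
= p^(-6)·q^6    [rearrange]

p^(-6)·q^6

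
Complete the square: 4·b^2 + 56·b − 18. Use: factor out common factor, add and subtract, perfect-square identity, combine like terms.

4(b + 7)^2 − 214

4·b^2 + 56·b − 18
= 4(b^2 + 14·b) − 18    [factor out 4 from the b-terms]
= 4(b^2 + 14·b + 49 − 49) − 18    [add and subtract 49 inside the bracket]
= 4(b + 7)^2 − 196 − 18    [perfect-square identity]
= 4(b + 7)^2 − 214    [combine constants]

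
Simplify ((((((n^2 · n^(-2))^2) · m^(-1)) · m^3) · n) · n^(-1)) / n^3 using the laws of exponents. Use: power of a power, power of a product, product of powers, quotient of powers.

((((((n^2 · n^(-2))^2) · m^(-1)) · m^3) · n) · n^(-1)) / n^3
= (((((((n^2)^2) · ((n^(-2))^2)) · m^(-1)) · m^3) · n) · n^(-1)) / n^3    [power of a product]
= (((((n^4 · ((n^(-2))^2)) · m^(-1)) · m^3) · n) · n^(-1)) / n^3    [power of a power]
= (((((n^4 · n^(-4)) · m^(-1)) · m^3) · n) · n^(-1)) / n^3    [power of a power]
= ((((n^0 · m^(-1)) · m^3) · n) · n^(-1)) / n^3    [product of powers]
= m^2n^(-3)    [quotient of powers; product of powers]

m^2n^(-3)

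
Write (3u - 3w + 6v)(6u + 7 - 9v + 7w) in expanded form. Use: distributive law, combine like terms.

(3u - 3w + 6v)(6u + 7 - 9v + 7w)
= 18u^2 + 21u - 27uv + 21uw - 18uw - 21w + 27vw - 21w^2 + 36uv + 42v - 54v^2 + 42vw    [distributive law]
= 18u^2 + 21u + 9uv + 3uw - 21w + 69vw - 21w^2 + 42v - 54v^2    [combine like terms]

18u^2 + 21u + 9uv + 3uw - 21w + 69vw - 21w^2 + 42v - 54v^2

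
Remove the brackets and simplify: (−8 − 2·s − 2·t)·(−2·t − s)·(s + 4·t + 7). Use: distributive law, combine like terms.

90·s·t + 92·t^2 + 112·t + 22·s^2 + 56·s + 14·s^2·t + 28·s·t^2 + 2·s^3 + 16·t^3

(−8 − 2·s − 2·t)·(−2·t − s)·(s + 4·t + 7)
= (16·t + 8·s + 4·s·t + 2·s^2 + 4·t^2 + 2·s·t)·(s + 4·t + 7)    [distributive law]
= (16·t + 8·s + 6·s·t + 2·s^2 + 4·t^2)·(s + 4·t + 7)    [combine like terms]
= 16·s·t + 64·t^2 + 112·t + 8·s^2 + 32·s·t + 56·s + 6·s^2·t + 24·s·t^2 + 42·s·t + 2·s^3 + 8·s^2·t + 14·s^2 + 4·s·t^2 + 16·t^3 + 28·t^2    [distributive law]
= 90·s·t + 92·t^2 + 112·t + 22·s^2 + 56·s + 14·s^2·t + 28·s·t^2 + 2·s^3 + 16·t^3    [combine like terms]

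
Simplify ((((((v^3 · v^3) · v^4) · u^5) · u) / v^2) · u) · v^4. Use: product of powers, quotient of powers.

((((((v^3 · v^3) · v^4) · u^5) · u) / v^2) · u) · v^4
= (((((v^6 · v^4) · u^5) · u) / v^2) · u) · v^4    [product of powers]
= ((((v^10 · u^5) · u) / v^2) · u) · v^4    [product of powers]
= u^7·v^12    [quotient of powers; product of powers]

u^7·v^12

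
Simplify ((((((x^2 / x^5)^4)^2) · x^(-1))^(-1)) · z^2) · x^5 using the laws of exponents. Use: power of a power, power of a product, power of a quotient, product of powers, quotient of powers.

x^30z^2

((((((x^2 / x^5)^4)^2) · x^(-1))^(-1)) · z^2) · x^5
= ((((((x^2 / x^5)^4)^2)^(-1)) · ((x^(-1))^(-1))) · z^2) · x^5    [power of a product]
= (((((x^2 / x^5)^4)^(-2)) · ((x^(-1))^(-1))) · z^2) · x^5    [power of a power]
= ((((x^2 / x^5)^(-8)) · ((x^(-1))^(-1))) · z^2) · x^5    [power of a power]
= (((((x^2)^(-8)) / ((x^5)^(-8))) · ((x^(-1))^(-1))) · z^2) · x^5    [power of a quotient]
= (((x^(-16) / ((x^5)^(-8))) · ((x^(-1))^(-1))) · z^2) · x^5    [power of a power]
= (((x^(-16) / x^(-40)) · ((x^(-1))^(-1))) · z^2) · x^5    [power of a power]
= ((x^24 · ((x^(-1))^(-1))) · z^2) · x^5    [quotient of powers]
= ((x^24 · x) · z^2) · x^5    [power of a power]
= (x^25 · z^2) · x^5    [product of powers]
= x^30z^2    [product of powers]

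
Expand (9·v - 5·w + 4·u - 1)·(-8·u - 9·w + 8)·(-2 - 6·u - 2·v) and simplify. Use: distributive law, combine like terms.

-368·u·v + 496·u^2·v + 144·u·v^2 + 224·v·w + 478·u·v·w + 162·v^2·w - 128·v - 144·v^2 + 178·u·w - 24·u^2·w - 90·w^2 - 270·u·w^2 - 90·v·w^2 + 62·w - 176·u^2 + 192·u^3 - 32·u + 16

(9·v - 5·w + 4·u - 1)·(-8·u - 9·w + 8)·(-2 - 6·u - 2·v)
= (-72·u·v - 81·v·w + 72·v + 40·u·w + 45·w^2 - 40·w - 32·u^2 - 36·u·w + 32·u + 8·u + 9·w - 8)·(-2 - 6·u - 2·v)    [distributive law]
= (-72·u·v - 81·v·w + 72·v + 4·u·w + 45·w^2 - 31·w - 32·u^2 + 40·u - 8)·(-2 - 6·u - 2·v)    [combine like terms]
= 144·u·v + 432·u^2·v + 144·u·v^2 + 162·v·w + 486·u·v·w + 162·v^2·w - 144·v - 432·u·v - 144·v^2 - 8·u·w - 24·u^2·w - 8·u·v·w - 90·w^2 - 270·u·w^2 - 90·v·w^2 + 62·w + 186·u·w + 62·v·w + 64·u^2 + 192·u^3 + 64·u^2·v - 80·u - 240·u^2 - 80·u·v + 16 + 48·u + 16·v    [distributive law]
= -368·u·v + 496·u^2·v + 144·u·v^2 + 224·v·w + 478·u·v·w + 162·v^2·w - 128·v - 144·v^2 + 178·u·w - 24·u^2·w - 90·w^2 - 270·u·w^2 - 90·v·w^2 + 62·w - 176·u^2 + 192·u^3 - 32·u + 16    [combine like terms]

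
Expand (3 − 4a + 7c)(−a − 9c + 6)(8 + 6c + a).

(3 − 4a + 7c)(−a − 9c + 6)(8 + 6c + a)
= (−3a − 27c + 18 + 4a² + 36ac − 24a − 7ac − 63c² + 42c)(8 + 6c + a)    [distributive law]
= (−27a + 15c + 18 + 4a² + 29ac − 63c²)(8 + 6c + a)    [combine like terms]
= −216a − 162ac − 27a² + 120c + 90c² + 15ac + 144 + 108c + 18a + 32a² + 24a²c + 4a³ + 232ac + 174ac² + 29a²c − 504c² − 378c³ − 63ac²    [distributive law]
= −198a + 85ac + 5a² + 228c − 414c² + 144 + 53a²c + 4a³ + 111ac² − 378c³    [combine like terms]

−198a + 85ac + 5a² + 228c − 414c² + 144 + 53a²c + 4a³ + 111ac² − 378c³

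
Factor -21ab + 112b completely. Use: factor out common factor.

-21ab + 112b
= 7(-3ab + 16b)    [factor out 7]
= 7b(-3a + 16)    [factor out b]

7b(-3a + 16)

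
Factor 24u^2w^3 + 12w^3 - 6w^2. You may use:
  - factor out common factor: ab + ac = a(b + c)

24u^2w^3 + 12w^3 - 6w^2
= 6(4u^2w^3 + 2w^3 - w^2)    [factor out 6]
= 6w^2(4u^2w + 2w - 1)    [factor out w^2]

6w^2(4u^2w + 2w - 1)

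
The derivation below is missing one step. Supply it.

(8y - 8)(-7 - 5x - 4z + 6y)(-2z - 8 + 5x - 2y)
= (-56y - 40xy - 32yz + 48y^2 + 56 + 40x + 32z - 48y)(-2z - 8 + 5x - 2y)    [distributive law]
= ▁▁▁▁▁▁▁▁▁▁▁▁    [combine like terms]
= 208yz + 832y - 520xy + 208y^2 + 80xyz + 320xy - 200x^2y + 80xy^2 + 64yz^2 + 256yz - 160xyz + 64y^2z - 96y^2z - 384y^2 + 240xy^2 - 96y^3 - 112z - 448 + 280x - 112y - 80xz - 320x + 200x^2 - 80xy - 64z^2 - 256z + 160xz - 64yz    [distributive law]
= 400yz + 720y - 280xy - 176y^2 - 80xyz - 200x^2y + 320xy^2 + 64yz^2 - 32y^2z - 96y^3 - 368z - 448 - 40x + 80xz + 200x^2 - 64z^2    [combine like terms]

After combine like terms, the bracketed line is:

(-104y - 40xy - 32yz + 48y^2 + 56 + 40x + 32z)(-2z - 8 + 5x - 2y)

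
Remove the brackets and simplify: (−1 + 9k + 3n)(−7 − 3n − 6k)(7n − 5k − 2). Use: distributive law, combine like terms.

(−1 + 9k + 3n)(−7 − 3n − 6k)(7n − 5k − 2)
= (7 + 3n + 6k − 63k − 27kn − 54k^2 − 21n − 9n^2 − 18kn)(7n − 5k − 2)    [distributive law]
= (7 − 18n − 57k − 45kn − 54k^2 − 9n^2)(7n − 5k − 2)    [combine like terms]
= 49n − 35k − 14 − 126n^2 + 90kn + 36n − 399kn + 285k^2 + 114k − 315kn^2 + 225k^2n + 90kn − 378k^2n + 270k^3 + 108k^2 − 63n^3 + 45kn^2 + 18n^2    [distributive law]
= 85n + 79k − 14 − 108n^2 − 219kn + 393k^2 − 270kn^2 − 153k^2n + 270k^3 − 63n^3    [combine like terms]

85n + 79k − 14 − 108n^2 − 219kn + 393k^2 − 270kn^2 − 153k^2n + 270k^3 − 63n^3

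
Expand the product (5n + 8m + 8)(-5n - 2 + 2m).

(5n + 8m + 8)(-5n - 2 + 2m)
= -25n^2 - 10n + 10mn - 40mn - 16m + 16m^2 - 40n - 16 + 16m    [distributive law]
= -25n^2 - 50n - 30mn + 16m^2 - 16    [combine like terms]

-25n^2 - 50n - 30mn + 16m^2 - 16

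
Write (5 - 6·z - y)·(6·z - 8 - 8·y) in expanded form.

(5 - 6·z - y)·(6·z - 8 - 8·y)
= 30·z - 40 - 40·y - 36·z² + 48·z + 48·y·z - 6·y·z + 8·y + 8·y²    [distributive law]
= 78·z - 40 - 32·y - 36·z² + 42·y·z + 8·y²    [combine like terms]

78·z - 40 - 32·y - 36·z² + 42·y·z + 8·y²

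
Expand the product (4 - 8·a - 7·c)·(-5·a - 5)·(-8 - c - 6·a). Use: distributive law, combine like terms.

(4 - 8·a - 7·c)·(-5·a - 5)·(-8 - c - 6·a)
= (-20·a - 20 + 40·a^2 + 40·a + 35·a·c + 35·c)·(-8 - c - 6·a)    [distributive law]
= (20·a - 20 + 40·a^2 + 35·a·c + 35·c)·(-8 - c - 6·a)    [combine like terms]
= -160·a - 20·a·c - 120·a^2 + 160 + 20·c + 120·a - 320·a^2 - 40·a^2·c - 240·a^3 - 280·a·c - 35·a·c^2 - 210·a^2·c - 280·c - 35·c^2 - 210·a·c    [distributive law]
= -40·a - 510·a·c - 440·a^2 + 160 - 260·c - 250·a^2·c - 240·a^3 - 35·a·c^2 - 35·c^2    [combine like terms]

-40·a - 510·a·c - 440·a^2 + 160 - 260·c - 250·a^2·c - 240·a^3 - 35·a·c^2 - 35·c^2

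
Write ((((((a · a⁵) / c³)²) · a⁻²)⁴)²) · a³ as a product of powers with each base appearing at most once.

a⁸³c⁻⁴⁸

((((((a · a⁵) / c³)²) · a⁻²)⁴)²) · a³
= (((((a · a⁵) / c³)²) · a⁻²)⁸) · a³    [power of a power]
= (((((a · a⁵) / c³)²)⁸) · ((a⁻²)⁸)) · a³    [power of a product]
= ((((a · a⁵) / c³)¹⁶) · ((a⁻²)⁸)) · a³    [power of a power]
= ((((a · a⁵)¹⁶) / ((c³)¹⁶)) · ((a⁻²)⁸)) · a³    [power of a quotient]
= ((((a¹⁶) · ((a⁵)¹⁶)) / ((c³)¹⁶)) · ((a⁻²)⁸)) · a³    [power of a product]
= (((a¹⁶ · a⁸⁰) / ((c³)¹⁶)) · ((a⁻²)⁸)) · a³    [power of a power]
= ((a⁹⁶ / ((c³)¹⁶)) · ((a⁻²)⁸)) · a³    [product of powers]
= ((a⁹⁶ / c⁴⁸) · ((a⁻²)⁸)) · a³    [power of a power]
= ((a⁹⁶ / c⁴⁸) · a⁻¹⁶) · a³    [power of a power]
= a⁸³c⁻⁴⁸    [quotient of powers; product of powers]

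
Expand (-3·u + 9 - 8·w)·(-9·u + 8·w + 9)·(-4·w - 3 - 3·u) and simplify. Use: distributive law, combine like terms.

-252·u^2·w + 243·u^2 - 81·u^3 + 288·u·w + 81·u - 324·w - 243 + 256·w^3 + 192·w^2

(-3·u + 9 - 8·w)·(-9·u + 8·w + 9)·(-4·w - 3 - 3·u)
= (27·u^2 - 24·u·w - 27·u - 81·u + 72·w + 81 + 72·u·w - 64·w^2 - 72·w)·(-4·w - 3 - 3·u)    [distributive law]
= (27·u^2 + 48·u·w - 108·u + 81 - 64·w^2)·(-4·w - 3 - 3·u)    [combine like terms]
= -108·u^2·w - 81·u^2 - 81·u^3 - 192·u·w^2 - 144·u·w - 144·u^2·w + 432·u·w + 324·u + 324·u^2 - 324·w - 243 - 243·u + 256·w^3 + 192·w^2 + 192·u·w^2    [distributive law]
= -252·u^2·w + 243·u^2 - 81·u^3 + 288·u·w + 81·u - 324·w - 243 + 256·w^3 + 192·w^2    [combine like terms]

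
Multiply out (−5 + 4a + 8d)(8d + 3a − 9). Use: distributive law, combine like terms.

−112d − 51a + 45 + 56ad + 12a^2 + 64d^2

(−5 + 4a + 8d)(8d + 3a − 9)
= −40d − 15a + 45 + 32ad + 12a^2 − 36a + 64d^2 + 24ad − 72d    [distributive law]
= −112d − 51a + 45 + 56ad + 12a^2 + 64d^2    [combine like terms]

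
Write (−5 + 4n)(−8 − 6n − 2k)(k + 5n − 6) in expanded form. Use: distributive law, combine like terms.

−20k + 212n − 240 + 96kn + 134n² + 10k² − 64kn² − 120n³ − 8k²n

(−5 + 4n)(−8 − 6n − 2k)(k + 5n − 6)
= (40 + 30n + 10k − 32n − 24n² − 8kn)(k + 5n − 6)    [distributive law]
= (40 − 2n + 10k − 24n² − 8kn)(k + 5n − 6)    [combine like terms]
= 40k + 200n − 240 − 2kn − 10n² + 12n + 10k² + 50kn − 60k − 24kn² − 120n³ + 144n² − 8k²n − 40kn² + 48kn    [distributive law]
= −20k + 212n − 240 + 96kn + 134n² + 10k² − 64kn² − 120n³ − 8k²n    [combine like terms]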